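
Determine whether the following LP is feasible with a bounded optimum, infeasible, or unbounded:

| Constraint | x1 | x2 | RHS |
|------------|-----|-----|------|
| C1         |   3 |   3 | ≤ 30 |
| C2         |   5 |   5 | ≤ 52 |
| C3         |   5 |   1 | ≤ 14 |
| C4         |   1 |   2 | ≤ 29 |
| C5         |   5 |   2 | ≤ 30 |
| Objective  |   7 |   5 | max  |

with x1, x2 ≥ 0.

Feasible with a bounded optimal solution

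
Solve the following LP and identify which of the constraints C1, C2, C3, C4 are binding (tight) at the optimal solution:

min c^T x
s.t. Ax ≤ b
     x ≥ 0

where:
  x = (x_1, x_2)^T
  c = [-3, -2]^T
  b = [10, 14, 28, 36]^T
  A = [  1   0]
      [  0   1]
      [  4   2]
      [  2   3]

At x_1 = 1.5, x_2 = 11, compute slack b - a·x for each constraint:
  C1: 10 − 1.5 = 8.5  (slack)
  C2: 14 − 11 = 3  (slack)
  C3: 28 − 28 = 0  (binding)
  C4: 36 − 36 = 0  (binding)

Optimal: x_1 = 1.5, x_2 = 11
Binding: C3, C4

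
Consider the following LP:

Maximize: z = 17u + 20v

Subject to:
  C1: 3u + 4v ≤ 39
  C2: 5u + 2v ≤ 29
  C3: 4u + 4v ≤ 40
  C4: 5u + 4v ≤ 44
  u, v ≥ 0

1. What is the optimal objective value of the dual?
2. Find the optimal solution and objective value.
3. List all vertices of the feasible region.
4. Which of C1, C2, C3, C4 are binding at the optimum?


1. 197
2. u = 1, v = 9, z = 197
3. (0, 0), (5.8, 0), (3, 7), (1, 9), (0, 9.75)
4. C1, C3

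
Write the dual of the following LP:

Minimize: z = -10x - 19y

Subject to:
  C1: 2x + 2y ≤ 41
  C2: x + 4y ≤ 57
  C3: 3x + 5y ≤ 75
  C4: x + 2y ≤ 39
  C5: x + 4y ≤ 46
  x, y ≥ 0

Primal min cᵀx s.t. Ax ≤ b, x ≥ 0  →  Dual max −bᵀy s.t. Aᵀy ≥ −c, y ≥ 0.

Maximize: z = -41y1 - 57y2 - 75y3 - 39y4 - 46y5

Subject to:
  2y1 + y2 + 3y3 + y4 + y5 ≥ 10
  2y1 + 4y2 + 5y3 + 2y4 + 4y5 ≥ 19
  y1, y2, y3, y4, y5 ≥ 0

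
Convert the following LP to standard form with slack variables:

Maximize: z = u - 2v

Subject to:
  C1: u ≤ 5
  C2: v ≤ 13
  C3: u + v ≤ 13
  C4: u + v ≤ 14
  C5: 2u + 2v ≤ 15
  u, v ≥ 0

max z = u - 2v

s.t.
  u + s1 = 5
  v + s2 = 13
  u + v + s3 = 13
  u + v + s4 = 14
  2u + 2v + s5 = 15
  u, v, s1, s2, s3, s4, s5 ≥ 0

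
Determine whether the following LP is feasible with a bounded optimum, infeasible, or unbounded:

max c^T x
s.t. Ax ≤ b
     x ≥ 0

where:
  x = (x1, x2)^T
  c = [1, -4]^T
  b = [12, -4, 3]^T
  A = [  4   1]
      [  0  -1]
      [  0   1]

Infeasible (no feasible solution exists)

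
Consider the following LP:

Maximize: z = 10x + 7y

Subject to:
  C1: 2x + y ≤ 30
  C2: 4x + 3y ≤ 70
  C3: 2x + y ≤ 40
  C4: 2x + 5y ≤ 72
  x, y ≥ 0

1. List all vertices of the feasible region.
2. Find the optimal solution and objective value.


1. (0, 0), (15, 0), (10, 10), (9.571, 10.57), (0, 14.4)
2. x = 10, y = 10, z = 170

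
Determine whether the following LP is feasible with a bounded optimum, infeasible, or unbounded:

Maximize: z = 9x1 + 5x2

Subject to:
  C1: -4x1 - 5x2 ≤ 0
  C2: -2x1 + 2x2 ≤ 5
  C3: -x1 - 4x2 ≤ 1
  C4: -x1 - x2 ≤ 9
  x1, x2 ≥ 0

Unbounded (objective can increase without bound)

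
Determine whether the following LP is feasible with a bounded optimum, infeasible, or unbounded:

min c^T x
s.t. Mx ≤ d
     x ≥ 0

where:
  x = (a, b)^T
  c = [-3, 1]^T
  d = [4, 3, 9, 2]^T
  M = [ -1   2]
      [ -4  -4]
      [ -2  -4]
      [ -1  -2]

Unbounded (objective can decrease without bound)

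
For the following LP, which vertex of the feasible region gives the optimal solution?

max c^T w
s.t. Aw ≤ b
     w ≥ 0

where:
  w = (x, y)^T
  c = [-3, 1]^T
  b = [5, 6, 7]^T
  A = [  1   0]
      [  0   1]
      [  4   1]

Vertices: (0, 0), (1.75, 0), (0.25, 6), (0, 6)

Evaluate the objective at each vertex of the feasible region:
  z(0, 0) = 0
  z(1.75, 0) = -5.25
  z(0.25, 6) = 5.25
  z(0, 6) = 6  ←
The maximum is at x = 0, y = 6.

(0, 6)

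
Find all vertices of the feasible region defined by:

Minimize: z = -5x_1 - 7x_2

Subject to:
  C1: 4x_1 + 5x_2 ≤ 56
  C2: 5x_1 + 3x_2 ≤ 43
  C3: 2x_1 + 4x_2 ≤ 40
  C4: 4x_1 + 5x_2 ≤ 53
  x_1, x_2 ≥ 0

(0, 0), (8.6, 0), (4.308, 7.154), (2, 9), (0, 10)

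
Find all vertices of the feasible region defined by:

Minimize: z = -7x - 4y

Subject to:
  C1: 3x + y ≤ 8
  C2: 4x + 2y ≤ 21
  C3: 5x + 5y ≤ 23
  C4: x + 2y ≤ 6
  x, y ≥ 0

(0, 0), (2.667, 0), (2, 2), (0, 3)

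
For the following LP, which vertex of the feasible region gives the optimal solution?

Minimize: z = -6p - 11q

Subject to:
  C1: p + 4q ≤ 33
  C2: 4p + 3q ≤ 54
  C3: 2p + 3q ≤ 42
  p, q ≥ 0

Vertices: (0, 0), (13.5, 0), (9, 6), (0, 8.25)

Evaluate the objective at each vertex of the feasible region:
  z(0, 0) = 0
  z(13.5, 0) = -81
  z(9, 6) = -120  ←
  z(0, 8.25) = -90.75
The minimum is at p = 9, q = 6.

(9, 6)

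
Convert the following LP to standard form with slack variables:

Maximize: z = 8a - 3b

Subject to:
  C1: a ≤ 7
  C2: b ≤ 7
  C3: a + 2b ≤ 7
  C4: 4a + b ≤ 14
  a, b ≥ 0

max z = 8a - 3b

s.t.
  a + s1 = 7
  b + s2 = 7
  a + 2b + s3 = 7
  4a + b + s4 = 14
  a, b, s1, s2, s3, s4 ≥ 0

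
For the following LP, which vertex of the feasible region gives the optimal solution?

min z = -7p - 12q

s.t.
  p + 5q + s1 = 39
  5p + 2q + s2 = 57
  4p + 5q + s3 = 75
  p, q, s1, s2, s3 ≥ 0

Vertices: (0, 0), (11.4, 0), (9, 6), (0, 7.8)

Evaluate the objective at each vertex of the feasible region:
  z(0, 0) = 0
  z(11.4, 0) = -79.8
  z(9, 6) = -135  ←
  z(0, 7.8) = -93.6
The minimum is at p = 9, q = 6.

(9, 6)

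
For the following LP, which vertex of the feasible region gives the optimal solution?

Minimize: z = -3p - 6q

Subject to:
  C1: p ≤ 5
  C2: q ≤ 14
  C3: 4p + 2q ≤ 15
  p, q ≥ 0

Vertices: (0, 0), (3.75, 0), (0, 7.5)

Evaluate the objective at each vertex of the feasible region:
  z(0, 0) = 0
  z(3.75, 0) = -11.25
  z(0, 7.5) = -45  ←
The minimum is at p = 0, q = 7.5.

(0, 7.5)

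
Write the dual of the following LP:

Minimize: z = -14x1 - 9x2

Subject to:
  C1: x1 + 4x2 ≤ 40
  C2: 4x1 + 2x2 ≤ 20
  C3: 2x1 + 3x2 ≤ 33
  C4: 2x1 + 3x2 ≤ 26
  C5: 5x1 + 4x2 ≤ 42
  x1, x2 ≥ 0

Primal min cᵀx s.t. Ax ≤ b, x ≥ 0  →  Dual max −bᵀy s.t. Aᵀy ≥ −c, y ≥ 0.

Maximize: z = -40y1 - 20y2 - 33y3 - 26y4 - 42y5

Subject to:
  y1 + 4y2 + 2y3 + 2y4 + 5y5 ≥ 14
  4y1 + 2y2 + 3y3 + 3y4 + 4y5 ≥ 9
  y1, y2, y3, y4, y5 ≥ 0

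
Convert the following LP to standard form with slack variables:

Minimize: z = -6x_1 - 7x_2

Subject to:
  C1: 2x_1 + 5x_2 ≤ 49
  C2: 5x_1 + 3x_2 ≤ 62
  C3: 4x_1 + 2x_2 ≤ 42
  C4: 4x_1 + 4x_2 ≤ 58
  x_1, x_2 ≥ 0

min z = -6x_1 - 7x_2

s.t.
  2x_1 + 5x_2 + s1 = 49
  5x_1 + 3x_2 + s2 = 62
  4x_1 + 2x_2 + s3 = 42
  4x_1 + 4x_2 + s4 = 58
  x_1, x_2, s1, s2, s3, s4 ≥ 0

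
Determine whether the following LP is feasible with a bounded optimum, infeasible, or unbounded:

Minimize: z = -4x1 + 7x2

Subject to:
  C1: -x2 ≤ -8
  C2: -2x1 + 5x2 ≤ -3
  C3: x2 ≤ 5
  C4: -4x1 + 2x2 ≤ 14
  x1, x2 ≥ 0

Infeasible (no feasible solution exists)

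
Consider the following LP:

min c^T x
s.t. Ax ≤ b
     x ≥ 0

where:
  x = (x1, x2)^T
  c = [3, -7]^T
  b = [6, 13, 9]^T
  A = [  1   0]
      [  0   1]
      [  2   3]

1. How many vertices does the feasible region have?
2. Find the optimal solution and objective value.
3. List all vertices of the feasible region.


1. 3
2. x1 = 0, x2 = 3, z = -21
3. (0, 0), (4.5, 0), (0, 3)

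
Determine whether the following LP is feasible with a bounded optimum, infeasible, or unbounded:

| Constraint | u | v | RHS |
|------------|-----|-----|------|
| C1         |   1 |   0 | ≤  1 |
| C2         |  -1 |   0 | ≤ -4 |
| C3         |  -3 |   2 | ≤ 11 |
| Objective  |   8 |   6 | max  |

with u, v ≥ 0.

Infeasible (no feasible solution exists)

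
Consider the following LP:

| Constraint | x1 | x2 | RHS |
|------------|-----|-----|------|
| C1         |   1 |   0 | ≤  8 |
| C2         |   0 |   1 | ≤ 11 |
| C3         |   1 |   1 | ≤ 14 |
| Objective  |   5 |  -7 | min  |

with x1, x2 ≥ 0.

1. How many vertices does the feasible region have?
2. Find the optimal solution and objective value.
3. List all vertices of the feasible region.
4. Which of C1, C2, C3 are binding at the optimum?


1. 5
2. x1 = 0, x2 = 11, z = -77
3. (0, 0), (8, 0), (8, 6), (3, 11), (0, 11)
4. C2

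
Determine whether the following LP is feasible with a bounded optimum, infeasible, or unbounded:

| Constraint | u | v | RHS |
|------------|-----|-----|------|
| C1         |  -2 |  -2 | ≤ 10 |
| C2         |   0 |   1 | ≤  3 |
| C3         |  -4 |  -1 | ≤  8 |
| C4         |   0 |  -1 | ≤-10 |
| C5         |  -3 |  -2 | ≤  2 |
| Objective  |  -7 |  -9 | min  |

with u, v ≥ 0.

Infeasible (no feasible solution exists)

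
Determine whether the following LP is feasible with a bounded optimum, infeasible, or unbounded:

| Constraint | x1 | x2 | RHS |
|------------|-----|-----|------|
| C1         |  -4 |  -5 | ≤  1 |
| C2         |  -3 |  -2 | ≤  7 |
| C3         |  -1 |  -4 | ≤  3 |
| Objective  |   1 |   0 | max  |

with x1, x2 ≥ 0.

Unbounded (objective can increase without bound)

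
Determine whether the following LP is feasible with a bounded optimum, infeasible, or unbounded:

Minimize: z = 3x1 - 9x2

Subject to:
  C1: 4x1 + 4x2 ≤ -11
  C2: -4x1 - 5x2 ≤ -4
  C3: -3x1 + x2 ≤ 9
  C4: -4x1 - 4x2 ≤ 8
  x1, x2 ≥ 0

Infeasible (no feasible solution exists)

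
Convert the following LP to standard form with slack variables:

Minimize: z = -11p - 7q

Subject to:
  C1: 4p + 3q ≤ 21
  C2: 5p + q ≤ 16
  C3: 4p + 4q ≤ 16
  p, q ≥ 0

min z = -11p - 7q

s.t.
  4p + 3q + s1 = 21
  5p + q + s2 = 16
  4p + 4q + s3 = 16
  p, q, s1, s2, s3 ≥ 0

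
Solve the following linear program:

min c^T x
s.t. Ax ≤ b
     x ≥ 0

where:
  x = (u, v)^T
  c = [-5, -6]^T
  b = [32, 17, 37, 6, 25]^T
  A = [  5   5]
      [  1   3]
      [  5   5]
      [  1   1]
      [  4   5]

Evaluate the objective at each vertex of the feasible region:
  z(0, 0) = 0
  z(6, 0) = -30
  z(5, 1) = -31  ←
  z(0, 5) = -30
The minimum is at u = 5, v = 1.

u = 5, v = 1, z = -31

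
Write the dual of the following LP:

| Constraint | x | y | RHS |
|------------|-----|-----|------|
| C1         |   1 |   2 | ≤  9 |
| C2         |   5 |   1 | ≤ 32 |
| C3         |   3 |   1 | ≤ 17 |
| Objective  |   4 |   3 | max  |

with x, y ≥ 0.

Primal max cᵀx s.t. Ax ≤ b, x ≥ 0  →  Dual min bᵀy s.t. Aᵀy ≥ c, y ≥ 0.

Minimize: z = 9y1 + 32y2 + 17y3

Subject to:
  y1 + 5y2 + 3y3 ≥ 4
  2y1 + y2 + y3 ≥ 3
  y1, y2, y3 ≥ 0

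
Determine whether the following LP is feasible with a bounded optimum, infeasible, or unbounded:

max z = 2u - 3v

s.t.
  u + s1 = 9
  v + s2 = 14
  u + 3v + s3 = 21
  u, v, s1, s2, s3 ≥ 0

Feasible with a bounded optimal solution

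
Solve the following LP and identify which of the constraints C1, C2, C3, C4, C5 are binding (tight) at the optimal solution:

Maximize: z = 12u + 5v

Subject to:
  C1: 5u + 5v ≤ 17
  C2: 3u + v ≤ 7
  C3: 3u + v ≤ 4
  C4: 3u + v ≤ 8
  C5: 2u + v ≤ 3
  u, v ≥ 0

At u = 1, v = 1, compute slack b - a·x for each constraint:
  C1: 17 − 10 = 7  (slack)
  C2: 7 − 4 = 3  (slack)
  C3: 4 − 4 = 0  (binding)
  C4: 8 − 4 = 4  (slack)
  C5: 3 − 3 = 0  (binding)

Optimal: u = 1, v = 1
Binding: C3, C5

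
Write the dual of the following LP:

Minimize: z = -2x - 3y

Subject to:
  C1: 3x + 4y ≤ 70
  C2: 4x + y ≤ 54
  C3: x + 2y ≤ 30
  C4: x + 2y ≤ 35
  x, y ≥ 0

Primal min cᵀx s.t. Ax ≤ b, x ≥ 0  →  Dual max −bᵀy s.t. Aᵀy ≥ −c, y ≥ 0.

Maximize: z = -70y1 - 54y2 - 30y3 - 35y4

Subject to:
  3y1 + 4y2 + y3 + y4 ≥ 2
  4y1 + y2 + 2y3 + 2y4 ≥ 3
  y1, y2, y3, y4 ≥ 0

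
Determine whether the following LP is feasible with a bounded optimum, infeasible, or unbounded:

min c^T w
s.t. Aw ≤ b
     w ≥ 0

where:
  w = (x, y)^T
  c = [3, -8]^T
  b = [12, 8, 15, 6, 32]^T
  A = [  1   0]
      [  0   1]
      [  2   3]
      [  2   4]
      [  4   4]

Feasible with a bounded optimal solution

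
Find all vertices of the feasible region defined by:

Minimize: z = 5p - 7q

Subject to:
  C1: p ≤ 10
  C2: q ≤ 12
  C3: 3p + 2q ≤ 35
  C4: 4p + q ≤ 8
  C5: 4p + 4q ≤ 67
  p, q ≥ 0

(0, 0), (2, 0), (0, 8)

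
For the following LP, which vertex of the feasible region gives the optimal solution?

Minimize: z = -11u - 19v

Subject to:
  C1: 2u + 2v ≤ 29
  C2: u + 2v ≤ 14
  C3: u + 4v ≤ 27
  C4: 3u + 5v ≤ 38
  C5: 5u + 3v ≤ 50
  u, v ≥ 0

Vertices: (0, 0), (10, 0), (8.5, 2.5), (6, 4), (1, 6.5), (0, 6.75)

Evaluate the objective at each vertex of the feasible region:
  z(0, 0) = 0
  z(10, 0) = -110
  z(8.5, 2.5) = -141
  z(6, 4) = -142  ←
  z(1, 6.5) = -134.5
  z(0, 6.75) = -128.2
The minimum is at u = 6, v = 4.

(6, 4)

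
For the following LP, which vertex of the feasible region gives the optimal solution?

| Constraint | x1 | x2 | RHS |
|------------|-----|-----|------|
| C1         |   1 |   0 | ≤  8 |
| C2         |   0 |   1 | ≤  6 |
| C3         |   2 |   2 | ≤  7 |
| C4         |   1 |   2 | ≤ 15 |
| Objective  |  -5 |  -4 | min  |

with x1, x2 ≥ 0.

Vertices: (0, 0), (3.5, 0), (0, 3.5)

Evaluate the objective at each vertex of the feasible region:
  z(0, 0) = 0
  z(3.5, 0) = -17.5  ←
  z(0, 3.5) = -14
The minimum is at x1 = 3.5, x2 = 0.

(3.5, 0)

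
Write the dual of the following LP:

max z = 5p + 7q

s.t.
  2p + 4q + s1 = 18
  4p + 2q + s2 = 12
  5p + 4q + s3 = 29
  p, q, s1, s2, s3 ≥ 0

Primal max cᵀx s.t. Ax ≤ b, x ≥ 0  →  Dual min bᵀy s.t. Aᵀy ≥ c, y ≥ 0.

Minimize: z = 18y1 + 12y2 + 29y3

Subject to:
  2y1 + 4y2 + 5y3 ≥ 5
  4y1 + 2y2 + 4y3 ≥ 7
  y1, y2, y3 ≥ 0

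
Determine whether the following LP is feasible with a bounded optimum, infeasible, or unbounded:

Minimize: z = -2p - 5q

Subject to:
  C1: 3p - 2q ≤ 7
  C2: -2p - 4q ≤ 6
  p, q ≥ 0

Unbounded (objective can decrease without bound)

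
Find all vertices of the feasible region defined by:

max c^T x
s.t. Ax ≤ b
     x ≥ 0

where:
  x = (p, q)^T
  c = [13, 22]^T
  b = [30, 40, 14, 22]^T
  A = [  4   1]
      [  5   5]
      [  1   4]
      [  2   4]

(0, 0), (7.5, 0), (7.333, 0.6667), (6, 2), (0, 3.5)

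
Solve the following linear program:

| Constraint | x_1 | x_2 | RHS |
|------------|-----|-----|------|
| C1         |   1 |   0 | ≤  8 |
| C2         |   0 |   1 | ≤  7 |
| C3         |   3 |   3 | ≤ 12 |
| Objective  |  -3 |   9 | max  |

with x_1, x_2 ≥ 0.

Evaluate the objective at each vertex of the feasible region:
  z(0, 0) = 0
  z(4, 0) = -12
  z(0, 4) = 36  ←
The maximum is at x_1 = 0, x_2 = 4.

x_1 = 0, x_2 = 4, z = 36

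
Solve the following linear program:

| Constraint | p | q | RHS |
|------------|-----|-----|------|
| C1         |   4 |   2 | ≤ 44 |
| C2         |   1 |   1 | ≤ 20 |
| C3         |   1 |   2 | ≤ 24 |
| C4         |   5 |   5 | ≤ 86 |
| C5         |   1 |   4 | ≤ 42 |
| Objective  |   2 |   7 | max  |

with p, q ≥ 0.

Evaluate the objective at each vertex of the feasible region:
  z(0, 0) = 0
  z(11, 0) = 22
  z(6.667, 8.667) = 74
  z(6, 9) = 75  ←
  z(0, 10.5) = 73.5
The maximum is at p = 6, q = 9.

p = 6, q = 9, z = 75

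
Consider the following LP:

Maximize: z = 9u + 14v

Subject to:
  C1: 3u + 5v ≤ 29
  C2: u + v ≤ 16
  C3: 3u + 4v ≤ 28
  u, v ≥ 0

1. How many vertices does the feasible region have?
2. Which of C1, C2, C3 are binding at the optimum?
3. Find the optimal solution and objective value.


1. 4
2. C1, C3
3. u = 8, v = 1, z = 86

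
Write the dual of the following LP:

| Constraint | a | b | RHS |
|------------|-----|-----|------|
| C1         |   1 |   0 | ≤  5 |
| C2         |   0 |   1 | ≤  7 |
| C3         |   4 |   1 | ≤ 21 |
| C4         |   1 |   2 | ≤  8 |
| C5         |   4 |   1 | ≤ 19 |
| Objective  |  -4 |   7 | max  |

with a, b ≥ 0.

Primal max cᵀx s.t. Ax ≤ b, x ≥ 0  →  Dual min bᵀy s.t. Aᵀy ≥ c, y ≥ 0.

Minimize: z = 5y1 + 7y2 + 21y3 + 8y4 + 19y5

Subject to:
  y1 + 4y3 + y4 + 4y5 ≥ -4
  y2 + y3 + 2y4 + y5 ≥ 7
  y1, y2, y3, y4, y5 ≥ 0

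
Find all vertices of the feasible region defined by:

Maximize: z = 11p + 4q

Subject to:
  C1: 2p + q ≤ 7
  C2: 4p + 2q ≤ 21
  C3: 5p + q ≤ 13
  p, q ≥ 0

(0, 0), (2.6, 0), (2, 3), (0, 7)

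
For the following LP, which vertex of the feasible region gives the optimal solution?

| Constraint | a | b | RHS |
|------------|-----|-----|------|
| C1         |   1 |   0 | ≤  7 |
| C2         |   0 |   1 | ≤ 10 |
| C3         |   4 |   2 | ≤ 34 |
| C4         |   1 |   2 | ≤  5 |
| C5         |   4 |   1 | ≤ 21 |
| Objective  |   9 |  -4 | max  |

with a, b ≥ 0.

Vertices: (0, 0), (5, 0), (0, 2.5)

Evaluate the objective at each vertex of the feasible region:
  z(0, 0) = 0
  z(5, 0) = 45  ←
  z(0, 2.5) = -10
The maximum is at a = 5, b = 0.

(5, 0)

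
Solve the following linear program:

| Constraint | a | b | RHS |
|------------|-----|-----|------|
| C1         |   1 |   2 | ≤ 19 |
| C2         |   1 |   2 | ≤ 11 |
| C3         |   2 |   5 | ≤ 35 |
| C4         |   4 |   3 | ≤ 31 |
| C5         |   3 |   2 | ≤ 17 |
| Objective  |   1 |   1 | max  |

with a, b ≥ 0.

Evaluate the objective at each vertex of the feasible region:
  z(0, 0) = 0
  z(5.667, 0) = 5.667
  z(3, 4) = 7  ←
  z(0, 5.5) = 5.5
The maximum is at a = 3, b = 4.

a = 3, b = 4, z = 7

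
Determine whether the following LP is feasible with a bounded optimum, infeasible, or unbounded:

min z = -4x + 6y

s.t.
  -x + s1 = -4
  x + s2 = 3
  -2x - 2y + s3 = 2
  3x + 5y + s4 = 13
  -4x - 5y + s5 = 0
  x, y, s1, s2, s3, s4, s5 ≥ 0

Infeasible (no feasible solution exists)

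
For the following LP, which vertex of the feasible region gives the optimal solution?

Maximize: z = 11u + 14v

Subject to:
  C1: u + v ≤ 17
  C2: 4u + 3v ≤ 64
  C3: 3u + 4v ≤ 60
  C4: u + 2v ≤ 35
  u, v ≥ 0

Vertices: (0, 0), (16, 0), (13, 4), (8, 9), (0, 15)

Evaluate the objective at each vertex of the feasible region:
  z(0, 0) = 0
  z(16, 0) = 176
  z(13, 4) = 199
  z(8, 9) = 214  ←
  z(0, 15) = 210
The maximum is at u = 8, v = 9.

(8, 9)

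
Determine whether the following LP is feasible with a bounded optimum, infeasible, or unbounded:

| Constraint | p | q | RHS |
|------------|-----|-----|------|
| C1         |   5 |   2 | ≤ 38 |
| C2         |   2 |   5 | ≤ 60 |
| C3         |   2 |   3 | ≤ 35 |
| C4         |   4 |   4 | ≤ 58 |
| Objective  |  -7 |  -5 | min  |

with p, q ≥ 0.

Feasible with a bounded optimal solution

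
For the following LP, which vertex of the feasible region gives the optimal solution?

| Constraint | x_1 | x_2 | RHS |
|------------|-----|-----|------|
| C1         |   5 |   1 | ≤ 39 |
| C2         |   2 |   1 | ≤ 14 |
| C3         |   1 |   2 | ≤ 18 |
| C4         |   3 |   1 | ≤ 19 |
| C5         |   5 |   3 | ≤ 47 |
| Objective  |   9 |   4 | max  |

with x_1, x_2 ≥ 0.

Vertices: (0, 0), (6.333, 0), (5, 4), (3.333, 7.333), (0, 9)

Evaluate the objective at each vertex of the feasible region:
  z(0, 0) = 0
  z(6.333, 0) = 57
  z(5, 4) = 61  ←
  z(3.333, 7.333) = 59.33
  z(0, 9) = 36
The maximum is at x_1 = 5, x_2 = 4.

(5, 4)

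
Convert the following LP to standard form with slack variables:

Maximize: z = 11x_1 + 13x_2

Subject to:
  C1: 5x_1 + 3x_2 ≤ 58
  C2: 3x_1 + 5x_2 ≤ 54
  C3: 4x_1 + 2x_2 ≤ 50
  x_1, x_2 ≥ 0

max z = 11x_1 + 13x_2

s.t.
  5x_1 + 3x_2 + s1 = 58
  3x_1 + 5x_2 + s2 = 54
  4x_1 + 2x_2 + s3 = 50
  x_1, x_2, s1, s2, s3 ≥ 0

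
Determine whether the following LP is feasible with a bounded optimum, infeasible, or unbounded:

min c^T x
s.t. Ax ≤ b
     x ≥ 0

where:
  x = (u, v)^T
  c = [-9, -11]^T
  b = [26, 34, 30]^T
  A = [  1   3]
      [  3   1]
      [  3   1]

Feasible with a bounded optimal solution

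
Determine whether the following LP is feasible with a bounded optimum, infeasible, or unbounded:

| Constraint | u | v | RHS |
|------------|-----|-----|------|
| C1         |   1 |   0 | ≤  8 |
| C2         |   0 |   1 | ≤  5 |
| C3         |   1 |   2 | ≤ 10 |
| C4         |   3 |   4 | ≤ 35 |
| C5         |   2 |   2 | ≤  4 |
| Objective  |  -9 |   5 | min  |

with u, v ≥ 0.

Feasible with a bounded optimal solution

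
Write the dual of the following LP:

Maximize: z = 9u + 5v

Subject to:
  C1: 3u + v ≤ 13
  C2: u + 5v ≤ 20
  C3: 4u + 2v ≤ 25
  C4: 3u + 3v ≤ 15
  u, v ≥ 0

Primal max cᵀx s.t. Ax ≤ b, x ≥ 0  →  Dual min bᵀy s.t. Aᵀy ≥ c, y ≥ 0.

Minimize: z = 13y1 + 20y2 + 25y3 + 15y4

Subject to:
  3y1 + y2 + 4y3 + 3y4 ≥ 9
  y1 + 5y2 + 2y3 + 3y4 ≥ 5
  y1, y2, y3, y4 ≥ 0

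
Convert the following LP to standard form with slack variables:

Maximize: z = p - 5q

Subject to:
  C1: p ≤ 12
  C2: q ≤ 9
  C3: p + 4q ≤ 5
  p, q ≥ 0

max z = p - 5q

s.t.
  p + s1 = 12
  q + s2 = 9
  p + 4q + s3 = 5
  p, q, s1, s2, s3 ≥ 0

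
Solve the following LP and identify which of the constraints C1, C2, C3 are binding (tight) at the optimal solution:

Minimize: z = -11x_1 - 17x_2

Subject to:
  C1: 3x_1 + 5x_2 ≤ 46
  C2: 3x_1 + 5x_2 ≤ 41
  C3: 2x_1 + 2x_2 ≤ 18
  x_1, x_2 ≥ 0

At x_1 = 2, x_2 = 7, compute slack b - a·x for each constraint:
  C1: 46 − 41 = 5  (slack)
  C2: 41 − 41 = 0  (binding)
  C3: 18 − 18 = 0  (binding)

Optimal: x_1 = 2, x_2 = 7
Binding: C2, C3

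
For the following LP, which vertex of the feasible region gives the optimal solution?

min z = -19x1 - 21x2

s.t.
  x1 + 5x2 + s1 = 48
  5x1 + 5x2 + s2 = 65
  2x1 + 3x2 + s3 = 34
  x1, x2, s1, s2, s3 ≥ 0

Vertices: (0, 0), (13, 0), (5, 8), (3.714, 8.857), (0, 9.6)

Evaluate the objective at each vertex of the feasible region:
  z(0, 0) = 0
  z(13, 0) = -247
  z(5, 8) = -263  ←
  z(3.714, 8.857) = -256.6
  z(0, 9.6) = -201.6
The minimum is at x1 = 5, x2 = 8.

(5, 8)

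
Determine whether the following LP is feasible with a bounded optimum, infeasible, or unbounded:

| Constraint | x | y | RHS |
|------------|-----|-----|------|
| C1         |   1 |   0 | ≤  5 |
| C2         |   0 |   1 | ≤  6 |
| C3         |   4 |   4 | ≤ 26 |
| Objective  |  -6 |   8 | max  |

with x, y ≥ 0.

Feasible with a bounded optimal solution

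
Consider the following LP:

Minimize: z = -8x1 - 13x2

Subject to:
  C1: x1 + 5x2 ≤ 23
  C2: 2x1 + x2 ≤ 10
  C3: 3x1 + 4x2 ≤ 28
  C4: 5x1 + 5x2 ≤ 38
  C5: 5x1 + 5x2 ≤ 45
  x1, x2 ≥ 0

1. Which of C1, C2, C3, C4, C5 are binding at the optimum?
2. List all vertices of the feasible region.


1. C1, C2
2. (0, 0), (5, 0), (3, 4), (0, 4.6)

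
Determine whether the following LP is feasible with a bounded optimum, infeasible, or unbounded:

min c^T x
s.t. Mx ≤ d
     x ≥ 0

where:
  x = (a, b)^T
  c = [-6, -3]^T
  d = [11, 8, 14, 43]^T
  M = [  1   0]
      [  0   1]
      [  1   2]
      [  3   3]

Feasible with a bounded optimal solution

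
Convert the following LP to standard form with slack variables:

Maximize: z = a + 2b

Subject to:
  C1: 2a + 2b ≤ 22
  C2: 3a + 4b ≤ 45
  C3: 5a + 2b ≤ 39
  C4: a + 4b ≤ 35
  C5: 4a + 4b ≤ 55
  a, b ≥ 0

max z = a + 2b

s.t.
  2a + 2b + s1 = 22
  3a + 4b + s2 = 45
  5a + 2b + s3 = 39
  a + 4b + s4 = 35
  4a + 4b + s5 = 55
  a, b, s1, s2, s3, s4, s5 ≥ 0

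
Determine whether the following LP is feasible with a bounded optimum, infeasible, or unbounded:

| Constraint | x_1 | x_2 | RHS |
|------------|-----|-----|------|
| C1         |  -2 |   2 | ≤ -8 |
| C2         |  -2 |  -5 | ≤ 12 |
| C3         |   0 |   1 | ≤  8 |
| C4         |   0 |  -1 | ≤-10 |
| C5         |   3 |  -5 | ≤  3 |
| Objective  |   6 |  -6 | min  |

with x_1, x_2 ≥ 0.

Infeasible (no feasible solution exists)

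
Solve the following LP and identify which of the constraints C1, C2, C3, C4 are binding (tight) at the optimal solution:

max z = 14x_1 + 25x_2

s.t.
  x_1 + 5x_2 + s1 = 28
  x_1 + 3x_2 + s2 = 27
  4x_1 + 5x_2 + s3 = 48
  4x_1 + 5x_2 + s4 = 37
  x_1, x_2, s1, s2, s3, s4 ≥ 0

At x_1 = 3, x_2 = 5, compute slack b - a·x for each constraint:
  C1: 28 − 28 = 0  (binding)
  C2: 27 − 18 = 9  (slack)
  C3: 48 − 37 = 11  (slack)
  C4: 37 − 37 = 0  (binding)

Optimal: x_1 = 3, x_2 = 5
Binding: C1, C4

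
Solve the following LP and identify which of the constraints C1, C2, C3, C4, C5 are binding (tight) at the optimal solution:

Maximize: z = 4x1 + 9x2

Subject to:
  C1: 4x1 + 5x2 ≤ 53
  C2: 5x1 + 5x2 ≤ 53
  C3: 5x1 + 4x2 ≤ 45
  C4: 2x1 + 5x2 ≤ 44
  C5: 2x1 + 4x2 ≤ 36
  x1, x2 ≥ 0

At x1 = 2, x2 = 8, compute slack b - a·x for each constraint:
  C1: 53 − 48 = 5  (slack)
  C2: 53 − 50 = 3  (slack)
  C3: 45 − 42 = 3  (slack)
  C4: 44 − 44 = 0  (binding)
  C5: 36 − 36 = 0  (binding)

Optimal: x1 = 2, x2 = 8
Binding: C4, C5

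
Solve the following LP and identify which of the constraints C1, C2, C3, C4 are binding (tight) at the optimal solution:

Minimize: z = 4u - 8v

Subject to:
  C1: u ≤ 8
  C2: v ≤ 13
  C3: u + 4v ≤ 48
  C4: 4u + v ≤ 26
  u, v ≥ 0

At u = 0, v = 12, compute slack b - a·x for each constraint:
  C1: 8 − 0 = 8  (slack)
  C2: 13 − 12 = 1  (slack)
  C3: 48 − 48 = 0  (binding)
  C4: 26 − 12 = 14  (slack)

Optimal: u = 0, v = 12
Binding: C3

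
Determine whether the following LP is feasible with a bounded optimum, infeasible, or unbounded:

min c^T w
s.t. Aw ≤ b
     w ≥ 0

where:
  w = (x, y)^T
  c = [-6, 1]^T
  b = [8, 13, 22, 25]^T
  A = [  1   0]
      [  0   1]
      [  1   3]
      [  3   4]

Feasible with a bounded optimal solution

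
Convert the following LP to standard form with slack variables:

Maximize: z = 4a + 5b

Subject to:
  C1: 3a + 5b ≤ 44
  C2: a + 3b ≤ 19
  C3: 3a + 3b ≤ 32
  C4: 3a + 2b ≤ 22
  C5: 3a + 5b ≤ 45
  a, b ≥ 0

max z = 4a + 5b

s.t.
  3a + 5b + s1 = 44
  a + 3b + s2 = 19
  3a + 3b + s3 = 32
  3a + 2b + s4 = 22
  3a + 5b + s5 = 45
  a, b, s1, s2, s3, s4, s5 ≥ 0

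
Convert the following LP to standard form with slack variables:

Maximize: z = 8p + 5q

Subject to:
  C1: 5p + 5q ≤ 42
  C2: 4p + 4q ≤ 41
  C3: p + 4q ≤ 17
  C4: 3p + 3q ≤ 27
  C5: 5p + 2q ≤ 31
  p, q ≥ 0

max z = 8p + 5q

s.t.
  5p + 5q + s1 = 42
  4p + 4q + s2 = 41
  p + 4q + s3 = 17
  3p + 3q + s4 = 27
  5p + 2q + s5 = 31
  p, q, s1, s2, s3, s4, s5 ≥ 0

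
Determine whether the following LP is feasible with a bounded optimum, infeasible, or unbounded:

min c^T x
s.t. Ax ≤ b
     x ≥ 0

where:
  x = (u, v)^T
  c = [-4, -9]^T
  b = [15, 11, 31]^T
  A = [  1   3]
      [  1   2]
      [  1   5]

Feasible with a bounded optimal solution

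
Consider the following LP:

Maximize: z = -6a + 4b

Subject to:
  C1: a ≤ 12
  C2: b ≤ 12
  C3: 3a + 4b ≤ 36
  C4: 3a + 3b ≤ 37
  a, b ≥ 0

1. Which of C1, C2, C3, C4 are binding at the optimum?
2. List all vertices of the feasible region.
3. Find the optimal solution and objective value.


1. C3
2. (0, 0), (12, 0), (0, 9)
3. a = 0, b = 9, z = 36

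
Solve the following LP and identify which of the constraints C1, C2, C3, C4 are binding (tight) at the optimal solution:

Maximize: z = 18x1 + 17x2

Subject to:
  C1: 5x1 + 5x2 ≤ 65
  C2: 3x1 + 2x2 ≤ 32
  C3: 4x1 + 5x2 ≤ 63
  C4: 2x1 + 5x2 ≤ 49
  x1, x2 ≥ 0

At x1 = 6, x2 = 7, compute slack b - a·x for each constraint:
  C1: 65 − 65 = 0  (binding)
  C2: 32 − 32 = 0  (binding)
  C3: 63 − 59 = 4  (slack)
  C4: 49 − 47 = 2  (slack)

Optimal: x1 = 6, x2 = 7
Binding: C1, C2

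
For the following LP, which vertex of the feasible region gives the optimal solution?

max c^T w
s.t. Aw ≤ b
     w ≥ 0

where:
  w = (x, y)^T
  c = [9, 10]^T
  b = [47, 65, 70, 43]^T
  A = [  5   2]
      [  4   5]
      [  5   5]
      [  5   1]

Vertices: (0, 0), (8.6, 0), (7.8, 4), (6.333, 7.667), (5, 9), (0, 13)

Evaluate the objective at each vertex of the feasible region:
  z(0, 0) = 0
  z(8.6, 0) = 77.4
  z(7.8, 4) = 110.2
  z(6.333, 7.667) = 133.7
  z(5, 9) = 135  ←
  z(0, 13) = 130
The maximum is at x = 5, y = 9.

(5, 9)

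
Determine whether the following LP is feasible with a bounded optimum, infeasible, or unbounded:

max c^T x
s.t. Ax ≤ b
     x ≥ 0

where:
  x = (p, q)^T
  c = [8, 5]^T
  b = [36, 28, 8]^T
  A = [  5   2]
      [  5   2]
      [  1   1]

Feasible with a bounded optimal solution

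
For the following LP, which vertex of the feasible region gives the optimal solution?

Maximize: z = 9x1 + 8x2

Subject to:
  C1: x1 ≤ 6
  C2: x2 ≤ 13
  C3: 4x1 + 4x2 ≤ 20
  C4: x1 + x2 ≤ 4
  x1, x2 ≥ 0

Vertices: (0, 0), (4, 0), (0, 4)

Evaluate the objective at each vertex of the feasible region:
  z(0, 0) = 0
  z(4, 0) = 36  ←
  z(0, 4) = 32
The maximum is at x1 = 4, x2 = 0.

(4, 0)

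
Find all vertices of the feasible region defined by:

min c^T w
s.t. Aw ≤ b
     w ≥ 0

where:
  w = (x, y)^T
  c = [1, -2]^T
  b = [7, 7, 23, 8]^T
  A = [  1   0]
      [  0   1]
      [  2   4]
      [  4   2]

(0, 0), (2, 0), (0, 4)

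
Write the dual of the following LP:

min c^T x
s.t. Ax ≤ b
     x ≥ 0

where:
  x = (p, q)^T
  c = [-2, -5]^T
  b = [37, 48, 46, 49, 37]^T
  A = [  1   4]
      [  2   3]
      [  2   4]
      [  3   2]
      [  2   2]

Primal min cᵀx s.t. Ax ≤ b, x ≥ 0  →  Dual max −bᵀy s.t. Aᵀy ≥ −c, y ≥ 0.

Maximize: z = -37y1 - 48y2 - 46y3 - 49y4 - 37y5

Subject to:
  y1 + 2y2 + 2y3 + 3y4 + 2y5 ≥ 2
  4y1 + 3y2 + 4y3 + 2y4 + 2y5 ≥ 5
  y1, y2, y3, y4, y5 ≥ 0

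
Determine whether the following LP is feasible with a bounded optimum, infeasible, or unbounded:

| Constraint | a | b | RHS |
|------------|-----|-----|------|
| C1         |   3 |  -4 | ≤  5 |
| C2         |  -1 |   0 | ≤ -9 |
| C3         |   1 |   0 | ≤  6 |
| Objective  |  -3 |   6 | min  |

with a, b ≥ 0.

Infeasible (no feasible solution exists)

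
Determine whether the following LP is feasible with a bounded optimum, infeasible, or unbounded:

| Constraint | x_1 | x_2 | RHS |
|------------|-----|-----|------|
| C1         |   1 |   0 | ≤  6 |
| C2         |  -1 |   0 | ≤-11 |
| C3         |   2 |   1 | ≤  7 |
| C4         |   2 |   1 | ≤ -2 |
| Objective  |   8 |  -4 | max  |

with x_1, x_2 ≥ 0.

Infeasible (no feasible solution exists)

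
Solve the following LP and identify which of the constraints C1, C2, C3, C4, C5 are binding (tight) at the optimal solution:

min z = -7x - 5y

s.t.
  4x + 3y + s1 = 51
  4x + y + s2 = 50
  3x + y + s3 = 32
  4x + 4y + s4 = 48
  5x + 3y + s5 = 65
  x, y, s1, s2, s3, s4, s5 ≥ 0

At x = 10, y = 2, compute slack b - a·x for each constraint:
  C1: 51 − 46 = 5  (slack)
  C2: 50 − 42 = 8  (slack)
  C3: 32 − 32 = 0  (binding)
  C4: 48 − 48 = 0  (binding)
  C5: 65 − 56 = 9  (slack)

Optimal: x = 10, y = 2
Binding: C3, C4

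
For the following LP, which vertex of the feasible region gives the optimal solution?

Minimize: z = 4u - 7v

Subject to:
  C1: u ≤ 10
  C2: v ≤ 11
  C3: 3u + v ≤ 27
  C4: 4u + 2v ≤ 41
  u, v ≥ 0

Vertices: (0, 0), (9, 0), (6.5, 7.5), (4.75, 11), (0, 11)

Evaluate the objective at each vertex of the feasible region:
  z(0, 0) = 0
  z(9, 0) = 36
  z(6.5, 7.5) = -26.5
  z(4.75, 11) = -58
  z(0, 11) = -77  ←
The minimum is at u = 0, v = 11.

(0, 11)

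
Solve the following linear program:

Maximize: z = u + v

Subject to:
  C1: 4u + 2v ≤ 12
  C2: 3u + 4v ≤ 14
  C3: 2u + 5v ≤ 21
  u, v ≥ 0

Evaluate the objective at each vertex of the feasible region:
  z(0, 0) = 0
  z(3, 0) = 3
  z(2, 2) = 4  ←
  z(0, 3.5) = 3.5
The maximum is at u = 2, v = 2.

u = 2, v = 2, z = 4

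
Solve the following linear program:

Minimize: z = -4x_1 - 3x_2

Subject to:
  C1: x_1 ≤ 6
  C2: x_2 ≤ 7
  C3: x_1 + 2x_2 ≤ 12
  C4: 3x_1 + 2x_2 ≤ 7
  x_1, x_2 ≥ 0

Evaluate the objective at each vertex of the feasible region:
  z(0, 0) = 0
  z(2.333, 0) = -9.333
  z(0, 3.5) = -10.5  ←
The minimum is at x_1 = 0, x_2 = 3.5.

x_1 = 0, x_2 = 3.5, z = -10.5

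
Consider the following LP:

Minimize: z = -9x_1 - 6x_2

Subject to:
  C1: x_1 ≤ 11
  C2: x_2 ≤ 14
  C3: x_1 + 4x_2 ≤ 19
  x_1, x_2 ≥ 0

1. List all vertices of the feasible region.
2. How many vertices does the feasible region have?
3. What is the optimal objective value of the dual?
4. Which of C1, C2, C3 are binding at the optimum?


1. (0, 0), (11, 0), (11, 2), (0, 4.75)
2. 4
3. -111
4. C1, C3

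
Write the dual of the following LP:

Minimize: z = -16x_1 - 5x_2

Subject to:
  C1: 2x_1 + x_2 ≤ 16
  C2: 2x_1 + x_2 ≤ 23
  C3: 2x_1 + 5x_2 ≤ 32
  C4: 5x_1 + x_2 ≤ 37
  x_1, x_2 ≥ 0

Primal min cᵀx s.t. Ax ≤ b, x ≥ 0  →  Dual max −bᵀy s.t. Aᵀy ≥ −c, y ≥ 0.

Maximize: z = -16y1 - 23y2 - 32y3 - 37y4

Subject to:
  2y1 + 2y2 + 2y3 + 5y4 ≥ 16
  y1 + y2 + 5y3 + y4 ≥ 5
  y1, y2, y3, y4 ≥ 0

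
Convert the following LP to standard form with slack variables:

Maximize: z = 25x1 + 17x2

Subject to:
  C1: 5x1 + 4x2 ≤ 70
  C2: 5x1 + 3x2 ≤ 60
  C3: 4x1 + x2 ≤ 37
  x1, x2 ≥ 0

max z = 25x1 + 17x2

s.t.
  5x1 + 4x2 + s1 = 70
  5x1 + 3x2 + s2 = 60
  4x1 + x2 + s3 = 37
  x1, x2, s1, s2, s3 ≥ 0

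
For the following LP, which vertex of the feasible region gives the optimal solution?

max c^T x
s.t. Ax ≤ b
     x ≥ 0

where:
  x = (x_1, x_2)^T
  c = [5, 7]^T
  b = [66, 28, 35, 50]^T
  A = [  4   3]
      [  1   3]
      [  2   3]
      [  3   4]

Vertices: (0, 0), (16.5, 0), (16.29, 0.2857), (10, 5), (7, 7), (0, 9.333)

Evaluate the objective at each vertex of the feasible region:
  z(0, 0) = 0
  z(16.5, 0) = 82.5
  z(16.29, 0.2857) = 83.43
  z(10, 5) = 85  ←
  z(7, 7) = 84
  z(0, 9.333) = 65.33
The maximum is at x_1 = 10, x_2 = 5.

(10, 5)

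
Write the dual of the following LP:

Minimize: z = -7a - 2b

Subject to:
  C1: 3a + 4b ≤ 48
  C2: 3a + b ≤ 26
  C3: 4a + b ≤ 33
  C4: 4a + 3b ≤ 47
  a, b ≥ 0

Primal min cᵀx s.t. Ax ≤ b, x ≥ 0  →  Dual max −bᵀy s.t. Aᵀy ≥ −c, y ≥ 0.

Maximize: z = -48y1 - 26y2 - 33y3 - 47y4

Subject to:
  3y1 + 3y2 + 4y3 + 4y4 ≥ 7
  4y1 + y2 + y3 + 3y4 ≥ 2
  y1, y2, y3, y4 ≥ 0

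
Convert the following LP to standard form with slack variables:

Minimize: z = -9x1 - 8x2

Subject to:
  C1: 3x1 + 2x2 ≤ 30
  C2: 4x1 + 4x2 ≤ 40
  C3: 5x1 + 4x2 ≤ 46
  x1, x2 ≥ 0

min z = -9x1 - 8x2

s.t.
  3x1 + 2x2 + s1 = 30
  4x1 + 4x2 + s2 = 40
  5x1 + 4x2 + s3 = 46
  x1, x2, s1, s2, s3 ≥ 0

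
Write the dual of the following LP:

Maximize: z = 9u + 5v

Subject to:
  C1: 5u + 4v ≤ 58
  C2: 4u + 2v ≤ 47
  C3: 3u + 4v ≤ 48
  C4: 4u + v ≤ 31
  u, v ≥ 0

Primal max cᵀx s.t. Ax ≤ b, x ≥ 0  →  Dual min bᵀy s.t. Aᵀy ≥ c, y ≥ 0.

Minimize: z = 58y1 + 47y2 + 48y3 + 31y4

Subject to:
  5y1 + 4y2 + 3y3 + 4y4 ≥ 9
  4y1 + 2y2 + 4y3 + y4 ≥ 5
  y1, y2, y3, y4 ≥ 0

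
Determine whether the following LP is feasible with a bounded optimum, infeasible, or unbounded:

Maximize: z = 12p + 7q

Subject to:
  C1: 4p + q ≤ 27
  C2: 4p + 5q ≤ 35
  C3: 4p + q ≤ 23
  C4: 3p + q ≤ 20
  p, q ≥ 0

Feasible with a bounded optimal solution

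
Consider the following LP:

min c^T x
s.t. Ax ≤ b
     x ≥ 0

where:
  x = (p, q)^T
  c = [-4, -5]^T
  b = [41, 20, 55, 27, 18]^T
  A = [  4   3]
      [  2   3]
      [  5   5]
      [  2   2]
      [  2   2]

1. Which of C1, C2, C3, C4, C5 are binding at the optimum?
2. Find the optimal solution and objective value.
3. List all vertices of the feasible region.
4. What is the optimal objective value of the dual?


1. C2, C5
2. p = 7, q = 2, z = -38
3. (0, 0), (9, 0), (7, 2), (0, 6.667)
4. -38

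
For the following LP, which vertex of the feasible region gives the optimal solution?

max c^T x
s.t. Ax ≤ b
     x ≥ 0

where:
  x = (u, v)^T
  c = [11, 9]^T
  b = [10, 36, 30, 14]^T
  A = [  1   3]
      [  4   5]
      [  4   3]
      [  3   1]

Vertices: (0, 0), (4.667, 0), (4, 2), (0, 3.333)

Evaluate the objective at each vertex of the feasible region:
  z(0, 0) = 0
  z(4.667, 0) = 51.33
  z(4, 2) = 62  ←
  z(0, 3.333) = 30
The maximum is at u = 4, v = 2.

(4, 2)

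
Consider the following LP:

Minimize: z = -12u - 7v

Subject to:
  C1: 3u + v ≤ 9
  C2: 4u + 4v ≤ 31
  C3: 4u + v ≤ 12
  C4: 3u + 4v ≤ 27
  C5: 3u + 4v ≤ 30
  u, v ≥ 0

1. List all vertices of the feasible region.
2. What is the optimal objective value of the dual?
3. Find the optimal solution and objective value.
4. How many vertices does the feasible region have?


1. (0, 0), (3, 0), (1, 6), (0, 6.75)
2. -54
3. u = 1, v = 6, z = -54
4. 4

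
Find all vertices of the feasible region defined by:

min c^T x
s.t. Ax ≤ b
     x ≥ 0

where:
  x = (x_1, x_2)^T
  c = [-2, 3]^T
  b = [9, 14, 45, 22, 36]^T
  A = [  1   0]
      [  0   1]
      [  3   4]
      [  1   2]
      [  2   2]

(0, 0), (9, 0), (9, 4.5), (1, 10.5), (0, 11)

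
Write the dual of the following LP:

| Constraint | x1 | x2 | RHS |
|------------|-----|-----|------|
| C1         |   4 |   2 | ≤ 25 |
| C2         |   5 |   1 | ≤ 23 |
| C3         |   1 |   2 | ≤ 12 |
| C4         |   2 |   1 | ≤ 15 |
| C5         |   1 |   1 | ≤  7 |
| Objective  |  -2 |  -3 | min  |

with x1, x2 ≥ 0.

Primal min cᵀx s.t. Ax ≤ b, x ≥ 0  →  Dual max −bᵀy s.t. Aᵀy ≥ −c, y ≥ 0.

Maximize: z = -25y1 - 23y2 - 12y3 - 15y4 - 7y5

Subject to:
  4y1 + 5y2 + y3 + 2y4 + y5 ≥ 2
  2y1 + y2 + 2y3 + y4 + y5 ≥ 3
  y1, y2, y3, y4, y5 ≥ 0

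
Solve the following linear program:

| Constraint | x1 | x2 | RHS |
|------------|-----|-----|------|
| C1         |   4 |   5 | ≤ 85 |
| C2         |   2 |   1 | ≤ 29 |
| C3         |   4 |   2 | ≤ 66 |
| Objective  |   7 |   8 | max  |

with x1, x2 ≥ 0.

Evaluate the objective at each vertex of the feasible region:
  z(0, 0) = 0
  z(14.5, 0) = 101.5
  z(10, 9) = 142  ←
  z(0, 17) = 136
The maximum is at x1 = 10, x2 = 9.

x1 = 10, x2 = 9, z = 142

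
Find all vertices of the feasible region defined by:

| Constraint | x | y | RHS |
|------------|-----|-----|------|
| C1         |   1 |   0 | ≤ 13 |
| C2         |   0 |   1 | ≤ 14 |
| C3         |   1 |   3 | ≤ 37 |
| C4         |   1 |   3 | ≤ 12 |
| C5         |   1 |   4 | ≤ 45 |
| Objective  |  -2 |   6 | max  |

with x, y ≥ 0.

(0, 0), (12, 0), (0, 4)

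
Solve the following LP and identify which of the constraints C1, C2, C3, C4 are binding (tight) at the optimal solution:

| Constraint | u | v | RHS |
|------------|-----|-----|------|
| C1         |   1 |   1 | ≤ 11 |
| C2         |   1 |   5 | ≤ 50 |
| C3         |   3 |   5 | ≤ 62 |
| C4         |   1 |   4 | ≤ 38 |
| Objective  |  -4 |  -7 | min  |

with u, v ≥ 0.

At u = 2, v = 9, compute slack b - a·x for each constraint:
  C1: 11 − 11 = 0  (binding)
  C2: 50 − 47 = 3  (slack)
  C3: 62 − 51 = 11  (slack)
  C4: 38 − 38 = 0  (binding)

Optimal: u = 2, v = 9
Binding: C1, C4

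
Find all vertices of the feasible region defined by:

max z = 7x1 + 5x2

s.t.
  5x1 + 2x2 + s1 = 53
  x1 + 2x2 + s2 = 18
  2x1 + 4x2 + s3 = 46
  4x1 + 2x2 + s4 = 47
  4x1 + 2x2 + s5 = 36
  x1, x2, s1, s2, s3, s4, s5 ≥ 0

(0, 0), (9, 0), (6, 6), (0, 9)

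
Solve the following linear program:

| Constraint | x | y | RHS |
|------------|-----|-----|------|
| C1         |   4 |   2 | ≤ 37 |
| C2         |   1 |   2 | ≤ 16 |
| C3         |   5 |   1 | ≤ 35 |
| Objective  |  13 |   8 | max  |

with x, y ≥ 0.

Evaluate the objective at each vertex of the feasible region:
  z(0, 0) = 0
  z(7, 0) = 91
  z(6, 5) = 118  ←
  z(0, 8) = 64
The maximum is at x = 6, y = 5.

x = 6, y = 5, z = 118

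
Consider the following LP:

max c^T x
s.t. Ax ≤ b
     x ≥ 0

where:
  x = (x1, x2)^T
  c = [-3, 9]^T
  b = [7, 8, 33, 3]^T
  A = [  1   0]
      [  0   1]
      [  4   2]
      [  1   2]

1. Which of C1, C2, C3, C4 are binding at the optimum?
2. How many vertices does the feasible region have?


1. C4
2. 3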